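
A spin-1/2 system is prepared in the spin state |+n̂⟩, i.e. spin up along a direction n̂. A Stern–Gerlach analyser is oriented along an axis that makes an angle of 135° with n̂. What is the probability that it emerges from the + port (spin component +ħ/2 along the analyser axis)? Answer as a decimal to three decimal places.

For spin-½, the probability of finding spin-up along an axis at angle θ to the initial spin direction is cos²(θ/2); spin-down is sin²(θ/2).
θ = 135°, so P = cos²(67.5°) ≈ 0.146.

0.146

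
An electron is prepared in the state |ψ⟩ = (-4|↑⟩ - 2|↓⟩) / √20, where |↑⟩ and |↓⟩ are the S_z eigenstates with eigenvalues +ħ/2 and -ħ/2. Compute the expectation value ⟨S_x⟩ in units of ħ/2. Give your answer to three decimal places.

⟨σ_x⟩ = 2 Re(a* b)/(|a|²+|b|²) with a = -4, b = -2.
a* b = 8, so ⟨σ_x⟩ = 16/20.
⟨S_x⟩ = (ħ/2)·⟨σ_x⟩.

0.800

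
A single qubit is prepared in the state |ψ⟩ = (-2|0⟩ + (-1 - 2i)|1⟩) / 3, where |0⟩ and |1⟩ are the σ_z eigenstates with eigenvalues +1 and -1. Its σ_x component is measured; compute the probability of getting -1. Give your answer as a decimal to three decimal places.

|-x⟩ = (|0⟩ - |1⟩)/√2, so ⟨-x|ψ⟩ = (-1 + 2i) / (√2·3).
P = |-1 + 2i|² / 18 = 5/18.

0.278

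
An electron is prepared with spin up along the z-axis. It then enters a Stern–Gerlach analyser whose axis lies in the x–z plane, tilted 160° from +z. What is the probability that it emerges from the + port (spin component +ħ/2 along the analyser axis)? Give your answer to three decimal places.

0.030

For spin-½, the probability of finding spin-up along an axis at angle θ to the initial spin direction is cos²(θ/2); spin-down is sin²(θ/2).
θ = 160°, so P = cos²(80°) ≈ 0.030.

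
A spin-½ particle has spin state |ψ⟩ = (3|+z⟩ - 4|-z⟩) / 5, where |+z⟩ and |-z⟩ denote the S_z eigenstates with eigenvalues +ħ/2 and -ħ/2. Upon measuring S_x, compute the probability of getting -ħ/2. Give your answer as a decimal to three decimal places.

0.980

|-x⟩ = (|+z⟩ - |-z⟩)/√2, so ⟨-x|ψ⟩ = (7) / (√2·5).
P = |7|² / 50 = 49/50.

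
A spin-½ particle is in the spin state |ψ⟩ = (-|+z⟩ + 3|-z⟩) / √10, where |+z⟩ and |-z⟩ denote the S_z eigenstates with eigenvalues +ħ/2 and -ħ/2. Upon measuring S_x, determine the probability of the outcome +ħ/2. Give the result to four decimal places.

0.2000

|+x⟩ = (|+z⟩ + |-z⟩)/√2, so ⟨+x|ψ⟩ = (2) / (√2·√10).
P = |2|² / 20 = 4/20.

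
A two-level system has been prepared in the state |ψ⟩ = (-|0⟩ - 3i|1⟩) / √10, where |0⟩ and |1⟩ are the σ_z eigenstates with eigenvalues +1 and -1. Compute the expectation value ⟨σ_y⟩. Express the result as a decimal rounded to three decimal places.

0.600

⟨σ_y⟩ = 2 Im(a* b)/(|a|²+|b|²) with a = -1, b = -3i.
a* b = 3i, so ⟨σ_y⟩ = 6/10.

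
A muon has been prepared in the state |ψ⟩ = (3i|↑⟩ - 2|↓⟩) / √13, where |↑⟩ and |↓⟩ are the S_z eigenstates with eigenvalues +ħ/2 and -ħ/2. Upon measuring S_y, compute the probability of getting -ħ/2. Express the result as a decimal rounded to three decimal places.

|-y⟩ = (|↑⟩ - i|↓⟩)/√2, so ⟨-y|ψ⟩ = (i) / (√2·√13).
P = |i|² / 26 = 1/26.

0.038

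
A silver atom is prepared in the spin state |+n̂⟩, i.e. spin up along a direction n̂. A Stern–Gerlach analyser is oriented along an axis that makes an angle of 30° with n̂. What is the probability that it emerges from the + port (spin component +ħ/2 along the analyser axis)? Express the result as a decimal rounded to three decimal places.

0.933

For spin-½, the probability of finding spin-up along an axis at angle θ to the initial spin direction is cos²(θ/2); spin-down is sin²(θ/2).
θ = 30°, so P = cos²(15°) ≈ 0.933.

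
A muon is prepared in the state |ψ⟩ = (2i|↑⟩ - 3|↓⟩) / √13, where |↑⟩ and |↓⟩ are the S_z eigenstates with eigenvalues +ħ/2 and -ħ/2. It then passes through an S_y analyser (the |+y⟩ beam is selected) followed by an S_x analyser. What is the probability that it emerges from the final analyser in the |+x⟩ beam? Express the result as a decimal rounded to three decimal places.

0.481

First analyser (S_y): P(|+y⟩) = |⟨+y|ψ⟩|² = 25/26.
After stage 1 the state is |+y⟩; P(|+x⟩) = |⟨+x|+y⟩|² = 1/2.
Joint probability = 25/26 × 1/2 = 0.481.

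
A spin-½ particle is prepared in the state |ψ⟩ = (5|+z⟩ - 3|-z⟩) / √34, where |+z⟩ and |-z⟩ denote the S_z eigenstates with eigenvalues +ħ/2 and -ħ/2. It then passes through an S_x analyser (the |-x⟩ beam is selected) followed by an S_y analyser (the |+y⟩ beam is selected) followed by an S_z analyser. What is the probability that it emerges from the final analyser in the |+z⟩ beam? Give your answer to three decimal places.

0.235

First analyser (S_x): P(|-x⟩) = |⟨-x|ψ⟩|² = 64/68.
After stage 1 the state is |-x⟩; P(|+y⟩) = |⟨+y|-x⟩|² = 1/2.
After stage 2 the state is |+y⟩; P(|+z⟩) = |⟨+z|+y⟩|² = 1/2.
Joint probability = 64/68 × 1/2 × 1/2 = 0.235.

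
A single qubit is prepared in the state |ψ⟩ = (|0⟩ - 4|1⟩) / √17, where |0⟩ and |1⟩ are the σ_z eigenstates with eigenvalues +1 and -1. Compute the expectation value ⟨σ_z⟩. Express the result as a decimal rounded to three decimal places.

⟨σ_z⟩ = |a|² - |b|² divided by |a|²+|b|², with a, b the |0⟩, |1⟩ amplitudes.
= (1 - 16)/17 = -15/17.

-0.882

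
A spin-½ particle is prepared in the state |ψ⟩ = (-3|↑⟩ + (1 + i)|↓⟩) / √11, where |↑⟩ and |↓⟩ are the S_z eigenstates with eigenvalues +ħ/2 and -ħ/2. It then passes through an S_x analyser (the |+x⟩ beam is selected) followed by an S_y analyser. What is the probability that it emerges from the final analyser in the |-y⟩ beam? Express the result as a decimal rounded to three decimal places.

0.114

First analyser (S_x): P(|+x⟩) = |⟨+x|ψ⟩|² = 5/22.
After stage 1 the state is |+x⟩; P(|-y⟩) = |⟨-y|+x⟩|² = 1/2.
Joint probability = 5/22 × 1/2 = 0.114.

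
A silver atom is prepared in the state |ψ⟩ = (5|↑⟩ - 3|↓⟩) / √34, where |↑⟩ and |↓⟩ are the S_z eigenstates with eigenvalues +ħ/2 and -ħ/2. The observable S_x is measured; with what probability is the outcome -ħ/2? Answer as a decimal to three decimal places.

|-x⟩ = (|↑⟩ - |↓⟩)/√2, so ⟨-x|ψ⟩ = (8) / (√2·√34).
P = |8|² / 68 = 64/68.

0.941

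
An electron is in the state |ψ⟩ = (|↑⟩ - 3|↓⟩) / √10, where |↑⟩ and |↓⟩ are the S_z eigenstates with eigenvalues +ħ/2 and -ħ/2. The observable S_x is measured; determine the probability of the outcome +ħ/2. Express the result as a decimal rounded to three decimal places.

0.200

|+x⟩ = (|↑⟩ + |↓⟩)/√2, so ⟨+x|ψ⟩ = (-2) / (√2·√10).
P = |-2|² / 20 = 4/20.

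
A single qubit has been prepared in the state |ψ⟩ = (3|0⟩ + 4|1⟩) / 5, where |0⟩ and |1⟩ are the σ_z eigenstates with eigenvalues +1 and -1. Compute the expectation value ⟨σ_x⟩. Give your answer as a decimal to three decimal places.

⟨σ_x⟩ = 2 Re(a* b)/(|a|²+|b|²) with a = 3, b = 4.
a* b = 12, so ⟨σ_x⟩ = 24/25.

0.960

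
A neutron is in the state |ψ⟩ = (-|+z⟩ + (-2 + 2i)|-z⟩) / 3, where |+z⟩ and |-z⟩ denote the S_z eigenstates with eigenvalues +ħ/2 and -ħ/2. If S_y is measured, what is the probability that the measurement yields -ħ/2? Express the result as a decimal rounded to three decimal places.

|-y⟩ = (|+z⟩ - i|-z⟩)/√2, so ⟨-y|ψ⟩ = (-3 - 2i) / (√2·3).
P = |-3 - 2i|² / 18 = 13/18.

0.722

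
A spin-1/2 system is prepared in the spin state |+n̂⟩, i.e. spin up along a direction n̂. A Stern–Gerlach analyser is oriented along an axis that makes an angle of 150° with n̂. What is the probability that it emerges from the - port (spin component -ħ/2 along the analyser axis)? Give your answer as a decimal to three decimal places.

0.933

For spin-½, the probability of finding spin-up along an axis at angle θ to the initial spin direction is cos²(θ/2); spin-down is sin²(θ/2).
θ = 150°, so P = sin²(75°) ≈ 0.933.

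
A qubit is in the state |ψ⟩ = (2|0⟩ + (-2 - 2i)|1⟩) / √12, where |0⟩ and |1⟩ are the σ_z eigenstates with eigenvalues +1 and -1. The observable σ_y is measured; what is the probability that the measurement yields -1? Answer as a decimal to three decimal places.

|-y⟩ = (|0⟩ - i|1⟩)/√2, so ⟨-y|ψ⟩ = (4 - 2i) / (√2·√12).
P = |4 - 2i|² / 24 = 20/24.

0.833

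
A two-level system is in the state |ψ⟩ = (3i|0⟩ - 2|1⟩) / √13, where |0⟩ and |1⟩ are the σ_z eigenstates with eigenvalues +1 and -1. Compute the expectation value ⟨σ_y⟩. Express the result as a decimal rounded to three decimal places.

0.923

⟨σ_y⟩ = 2 Im(a* b)/(|a|²+|b|²) with a = 3i, b = -2.
a* b = 6i, so ⟨σ_y⟩ = 12/13.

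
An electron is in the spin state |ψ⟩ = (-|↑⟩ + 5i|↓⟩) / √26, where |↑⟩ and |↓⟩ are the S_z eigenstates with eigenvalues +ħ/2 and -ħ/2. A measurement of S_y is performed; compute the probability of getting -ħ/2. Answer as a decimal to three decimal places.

|-y⟩ = (|↑⟩ - i|↓⟩)/√2, so ⟨-y|ψ⟩ = (-6) / (√2·√26).
P = |-6|² / 52 = 36/52.

0.692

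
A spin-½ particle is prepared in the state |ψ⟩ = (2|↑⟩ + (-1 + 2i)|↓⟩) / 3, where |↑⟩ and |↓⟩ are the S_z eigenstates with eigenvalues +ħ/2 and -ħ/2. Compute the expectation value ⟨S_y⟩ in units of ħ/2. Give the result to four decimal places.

⟨σ_y⟩ = 2 Im(a* b)/(|a|²+|b|²) with a = 2, b = (-1 + 2i).
a* b = (-2 + 4i), so ⟨σ_y⟩ = 8/9.
⟨S_y⟩ = (ħ/2)·⟨σ_y⟩.

0.8889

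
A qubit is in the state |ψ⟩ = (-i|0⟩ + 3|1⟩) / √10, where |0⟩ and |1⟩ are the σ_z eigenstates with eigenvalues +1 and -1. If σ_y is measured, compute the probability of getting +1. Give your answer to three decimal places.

|+y⟩ = (|0⟩ + i|1⟩)/√2, so ⟨+y|ψ⟩ = (-4i) / (√2·√10).
P = |-4i|² / 20 = 16/20.

0.800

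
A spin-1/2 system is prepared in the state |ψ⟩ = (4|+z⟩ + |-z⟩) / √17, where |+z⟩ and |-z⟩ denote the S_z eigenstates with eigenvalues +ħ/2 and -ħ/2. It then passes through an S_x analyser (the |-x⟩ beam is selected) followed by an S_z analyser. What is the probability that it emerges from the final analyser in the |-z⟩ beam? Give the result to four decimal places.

First analyser (S_x): P(|-x⟩) = |⟨-x|ψ⟩|² = 9/34.
After stage 1 the state is |-x⟩; P(|-z⟩) = |⟨-z|-x⟩|² = 1/2.
Joint probability = 9/34 × 1/2 = 0.1324.

0.1324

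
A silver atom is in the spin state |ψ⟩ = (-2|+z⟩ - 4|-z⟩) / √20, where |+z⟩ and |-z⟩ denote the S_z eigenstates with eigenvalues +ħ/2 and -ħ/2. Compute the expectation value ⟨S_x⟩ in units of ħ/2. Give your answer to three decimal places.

⟨σ_x⟩ = 2 Re(a* b)/(|a|²+|b|²) with a = -2, b = -4.
a* b = 8, so ⟨σ_x⟩ = 16/20.
⟨S_x⟩ = (ħ/2)·⟨σ_x⟩.

0.800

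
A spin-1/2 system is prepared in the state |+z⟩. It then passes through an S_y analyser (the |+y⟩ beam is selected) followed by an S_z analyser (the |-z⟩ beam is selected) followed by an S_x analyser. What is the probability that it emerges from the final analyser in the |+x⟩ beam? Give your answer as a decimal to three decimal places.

First analyser (S_y): from |+z⟩, P(|+y⟩) = 1/2.
After stage 1 the state is |+y⟩; P(|-z⟩) = |⟨-z|+y⟩|² = 1/2.
After stage 2 the state is |-z⟩; P(|+x⟩) = |⟨+x|-z⟩|² = 1/2.
Joint probability = 1/2 × 1/2 × 1/2 = 0.125.

0.125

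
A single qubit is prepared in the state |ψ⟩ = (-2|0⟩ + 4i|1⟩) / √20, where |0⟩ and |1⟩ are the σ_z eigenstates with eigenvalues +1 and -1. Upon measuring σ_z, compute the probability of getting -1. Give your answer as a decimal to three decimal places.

0.800

The -1 outcome corresponds to |1⟩. Its amplitude in |ψ⟩ is 4i/√20.
P = |4i|² / 20 = 16/20.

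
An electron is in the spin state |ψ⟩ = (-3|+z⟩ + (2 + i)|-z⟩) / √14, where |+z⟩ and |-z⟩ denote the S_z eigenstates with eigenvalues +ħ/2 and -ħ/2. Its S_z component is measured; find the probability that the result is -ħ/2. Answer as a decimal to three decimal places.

The -ħ/2 outcome corresponds to |-z⟩. Its amplitude in |ψ⟩ is (2 + i)/√14.
P = |2 + i|² / 14 = 5/14.

0.357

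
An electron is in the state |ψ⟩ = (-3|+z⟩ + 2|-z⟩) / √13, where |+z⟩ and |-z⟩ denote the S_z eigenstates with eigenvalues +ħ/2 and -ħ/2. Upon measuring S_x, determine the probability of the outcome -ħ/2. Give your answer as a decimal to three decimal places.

0.962

|-x⟩ = (|+z⟩ - |-z⟩)/√2, so ⟨-x|ψ⟩ = (-5) / (√2·√13).
P = |-5|² / 26 = 25/26.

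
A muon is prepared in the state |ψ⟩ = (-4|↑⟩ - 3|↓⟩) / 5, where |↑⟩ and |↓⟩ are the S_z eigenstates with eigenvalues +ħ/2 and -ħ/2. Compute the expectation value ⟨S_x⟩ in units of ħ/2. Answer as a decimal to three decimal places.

0.960

⟨σ_x⟩ = 2 Re(a* b)/(|a|²+|b|²) with a = -4, b = -3.
a* b = 12, so ⟨σ_x⟩ = 24/25.
⟨S_x⟩ = (ħ/2)·⟨σ_x⟩.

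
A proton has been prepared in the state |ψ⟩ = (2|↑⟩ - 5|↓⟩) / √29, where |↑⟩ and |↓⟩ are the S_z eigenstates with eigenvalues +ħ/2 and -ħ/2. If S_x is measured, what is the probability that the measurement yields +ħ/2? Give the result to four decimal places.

|+x⟩ = (|↑⟩ + |↓⟩)/√2, so ⟨+x|ψ⟩ = (-3) / (√2·√29).
P = |-3|² / 58 = 9/58.

0.1552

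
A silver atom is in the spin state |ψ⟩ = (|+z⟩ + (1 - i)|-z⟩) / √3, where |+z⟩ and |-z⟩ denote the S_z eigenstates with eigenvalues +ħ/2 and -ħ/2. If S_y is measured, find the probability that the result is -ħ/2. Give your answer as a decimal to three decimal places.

0.833

|-y⟩ = (|+z⟩ - i|-z⟩)/√2, so ⟨-y|ψ⟩ = (2 + i) / (√2·√3).
P = |2 + i|² / 6 = 5/6.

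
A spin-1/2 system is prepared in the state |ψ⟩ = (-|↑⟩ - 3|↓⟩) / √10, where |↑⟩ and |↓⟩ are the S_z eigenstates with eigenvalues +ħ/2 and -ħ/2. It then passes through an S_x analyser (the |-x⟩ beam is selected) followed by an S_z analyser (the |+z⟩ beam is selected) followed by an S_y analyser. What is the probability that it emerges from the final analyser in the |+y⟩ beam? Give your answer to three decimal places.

0.050

First analyser (S_x): P(|-x⟩) = |⟨-x|ψ⟩|² = 4/20.
After stage 1 the state is |-x⟩; P(|+z⟩) = |⟨+z|-x⟩|² = 1/2.
After stage 2 the state is |+z⟩; P(|+y⟩) = |⟨+y|+z⟩|² = 1/2.
Joint probability = 4/20 × 1/2 × 1/2 = 0.050.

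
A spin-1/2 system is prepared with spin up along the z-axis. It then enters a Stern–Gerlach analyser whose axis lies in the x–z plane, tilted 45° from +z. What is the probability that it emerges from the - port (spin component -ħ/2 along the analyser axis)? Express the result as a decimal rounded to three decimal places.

For spin-½, the probability of finding spin-up along an axis at angle θ to the initial spin direction is cos²(θ/2); spin-down is sin²(θ/2).
θ = 45°, so P = sin²(22.5°) ≈ 0.146.

0.146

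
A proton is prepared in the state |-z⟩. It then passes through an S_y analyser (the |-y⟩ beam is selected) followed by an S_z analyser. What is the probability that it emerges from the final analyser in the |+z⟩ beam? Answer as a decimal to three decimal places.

First analyser (S_y): from |-z⟩, P(|-y⟩) = 1/2.
After stage 1 the state is |-y⟩; P(|+z⟩) = |⟨+z|-y⟩|² = 1/2.
Joint probability = 1/2 × 1/2 = 0.250.

0.250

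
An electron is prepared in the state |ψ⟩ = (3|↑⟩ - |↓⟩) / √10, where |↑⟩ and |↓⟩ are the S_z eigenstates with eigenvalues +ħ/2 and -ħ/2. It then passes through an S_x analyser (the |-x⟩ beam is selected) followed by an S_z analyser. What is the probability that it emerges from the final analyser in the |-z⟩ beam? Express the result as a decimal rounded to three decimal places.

First analyser (S_x): P(|-x⟩) = |⟨-x|ψ⟩|² = 16/20.
After stage 1 the state is |-x⟩; P(|-z⟩) = |⟨-z|-x⟩|² = 1/2.
Joint probability = 16/20 × 1/2 = 0.400.

0.400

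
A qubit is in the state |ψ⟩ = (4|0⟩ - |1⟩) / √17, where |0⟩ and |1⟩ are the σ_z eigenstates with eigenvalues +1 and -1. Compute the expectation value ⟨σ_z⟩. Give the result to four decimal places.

⟨σ_z⟩ = |a|² - |b|² divided by |a|²+|b|², with a, b the |0⟩, |1⟩ amplitudes.
= (16 - 1)/17 = 15/17.

0.8824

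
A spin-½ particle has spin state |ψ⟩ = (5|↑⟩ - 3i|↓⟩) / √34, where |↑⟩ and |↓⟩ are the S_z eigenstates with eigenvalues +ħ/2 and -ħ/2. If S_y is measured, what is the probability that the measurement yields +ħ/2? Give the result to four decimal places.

|+y⟩ = (|↑⟩ + i|↓⟩)/√2, so ⟨+y|ψ⟩ = (2) / (√2·√34).
P = |2|² / 68 = 4/68.

0.0588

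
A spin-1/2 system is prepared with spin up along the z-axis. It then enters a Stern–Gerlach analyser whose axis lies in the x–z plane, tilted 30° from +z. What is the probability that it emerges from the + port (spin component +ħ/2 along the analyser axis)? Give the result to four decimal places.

For spin-½, the probability of finding spin-up along an axis at angle θ to the initial spin direction is cos²(θ/2); spin-down is sin²(θ/2).
θ = 30°, so P = cos²(15°) ≈ 0.9330.

0.9330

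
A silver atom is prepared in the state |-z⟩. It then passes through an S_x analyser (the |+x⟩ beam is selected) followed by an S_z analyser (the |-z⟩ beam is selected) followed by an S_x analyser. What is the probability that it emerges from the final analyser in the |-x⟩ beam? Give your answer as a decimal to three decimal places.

First analyser (S_x): from |-z⟩, P(|+x⟩) = 1/2.
After stage 1 the state is |+x⟩; P(|-z⟩) = |⟨-z|+x⟩|² = 1/2.
After stage 2 the state is |-z⟩; P(|-x⟩) = |⟨-x|-z⟩|² = 1/2.
Joint probability = 1/2 × 1/2 × 1/2 = 0.125.

0.125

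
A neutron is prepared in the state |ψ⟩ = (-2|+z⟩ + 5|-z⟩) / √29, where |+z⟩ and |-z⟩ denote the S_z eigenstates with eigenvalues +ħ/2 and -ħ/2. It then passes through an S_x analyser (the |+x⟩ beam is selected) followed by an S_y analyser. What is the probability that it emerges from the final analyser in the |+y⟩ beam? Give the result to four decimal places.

0.0776

First analyser (S_x): P(|+x⟩) = |⟨+x|ψ⟩|² = 9/58.
After stage 1 the state is |+x⟩; P(|+y⟩) = |⟨+y|+x⟩|² = 1/2.
Joint probability = 9/58 × 1/2 = 0.0776.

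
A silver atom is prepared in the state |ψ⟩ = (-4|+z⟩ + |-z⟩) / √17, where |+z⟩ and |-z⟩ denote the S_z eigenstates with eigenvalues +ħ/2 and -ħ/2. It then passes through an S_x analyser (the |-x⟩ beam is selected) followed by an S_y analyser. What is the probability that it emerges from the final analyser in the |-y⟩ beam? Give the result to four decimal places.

First analyser (S_x): P(|-x⟩) = |⟨-x|ψ⟩|² = 25/34.
After stage 1 the state is |-x⟩; P(|-y⟩) = |⟨-y|-x⟩|² = 1/2.
Joint probability = 25/34 × 1/2 = 0.3676.

0.3676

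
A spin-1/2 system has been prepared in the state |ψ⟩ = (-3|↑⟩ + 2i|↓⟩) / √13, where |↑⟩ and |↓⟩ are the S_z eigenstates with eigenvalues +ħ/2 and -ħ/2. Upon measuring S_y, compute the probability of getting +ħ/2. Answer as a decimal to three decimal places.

0.038

|+y⟩ = (|↑⟩ + i|↓⟩)/√2, so ⟨+y|ψ⟩ = (-1) / (√2·√13).
P = |-1|² / 26 = 1/26.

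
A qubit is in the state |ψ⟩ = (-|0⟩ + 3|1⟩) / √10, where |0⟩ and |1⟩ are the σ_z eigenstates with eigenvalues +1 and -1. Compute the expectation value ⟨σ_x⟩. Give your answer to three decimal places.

-0.600

⟨σ_x⟩ = 2 Re(a* b)/(|a|²+|b|²) with a = -1, b = 3.
a* b = -3, so ⟨σ_x⟩ = -6/10.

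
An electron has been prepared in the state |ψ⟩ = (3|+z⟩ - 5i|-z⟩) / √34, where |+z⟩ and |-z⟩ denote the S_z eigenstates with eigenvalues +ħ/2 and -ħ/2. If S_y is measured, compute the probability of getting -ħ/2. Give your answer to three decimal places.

0.941

|-y⟩ = (|+z⟩ - i|-z⟩)/√2, so ⟨-y|ψ⟩ = (8) / (√2·√34).
P = |8|² / 68 = 64/68.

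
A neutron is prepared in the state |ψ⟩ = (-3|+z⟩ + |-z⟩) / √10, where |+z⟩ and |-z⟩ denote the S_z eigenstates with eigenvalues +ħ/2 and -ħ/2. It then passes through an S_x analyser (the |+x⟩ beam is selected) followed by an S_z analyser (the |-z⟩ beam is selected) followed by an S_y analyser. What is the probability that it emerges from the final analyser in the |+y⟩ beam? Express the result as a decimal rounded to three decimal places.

First analyser (S_x): P(|+x⟩) = |⟨+x|ψ⟩|² = 4/20.
After stage 1 the state is |+x⟩; P(|-z⟩) = |⟨-z|+x⟩|² = 1/2.
After stage 2 the state is |-z⟩; P(|+y⟩) = |⟨+y|-z⟩|² = 1/2.
Joint probability = 4/20 × 1/2 × 1/2 = 0.050.

0.050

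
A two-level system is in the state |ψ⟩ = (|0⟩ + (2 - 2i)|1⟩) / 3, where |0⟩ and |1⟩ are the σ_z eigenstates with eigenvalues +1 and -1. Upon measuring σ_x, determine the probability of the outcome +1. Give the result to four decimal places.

0.7222

|+x⟩ = (|0⟩ + |1⟩)/√2, so ⟨+x|ψ⟩ = (3 - 2i) / (√2·3).
P = |3 - 2i|² / 18 = 13/18.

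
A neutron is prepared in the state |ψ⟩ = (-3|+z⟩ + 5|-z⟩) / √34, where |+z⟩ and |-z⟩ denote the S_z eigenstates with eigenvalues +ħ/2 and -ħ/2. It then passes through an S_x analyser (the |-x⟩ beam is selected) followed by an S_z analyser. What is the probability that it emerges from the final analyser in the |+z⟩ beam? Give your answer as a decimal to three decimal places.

First analyser (S_x): P(|-x⟩) = |⟨-x|ψ⟩|² = 64/68.
After stage 1 the state is |-x⟩; P(|+z⟩) = |⟨+z|-x⟩|² = 1/2.
Joint probability = 64/68 × 1/2 = 0.471.

0.471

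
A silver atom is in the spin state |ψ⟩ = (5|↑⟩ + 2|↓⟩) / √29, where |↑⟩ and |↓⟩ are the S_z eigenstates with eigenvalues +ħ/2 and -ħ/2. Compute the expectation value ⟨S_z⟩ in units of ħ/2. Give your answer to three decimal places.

⟨σ_z⟩ = |a|² - |b|² divided by |a|²+|b|², with a, b the |↑⟩, |↓⟩ amplitudes.
= (25 - 4)/29 = 21/29.
⟨S_z⟩ = (ħ/2)·⟨σ_z⟩.

0.724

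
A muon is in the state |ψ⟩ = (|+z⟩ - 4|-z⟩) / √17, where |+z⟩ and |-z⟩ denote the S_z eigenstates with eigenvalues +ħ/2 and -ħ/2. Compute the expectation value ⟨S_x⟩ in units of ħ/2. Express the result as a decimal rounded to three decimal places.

-0.471

⟨σ_x⟩ = 2 Re(a* b)/(|a|²+|b|²) with a = 1, b = -4.
a* b = -4, so ⟨σ_x⟩ = -8/17.
⟨S_x⟩ = (ħ/2)·⟨σ_x⟩.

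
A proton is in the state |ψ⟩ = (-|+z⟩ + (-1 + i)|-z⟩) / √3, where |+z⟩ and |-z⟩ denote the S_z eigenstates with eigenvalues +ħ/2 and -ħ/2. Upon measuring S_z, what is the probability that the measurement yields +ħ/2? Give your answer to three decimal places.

0.333

The +ħ/2 outcome corresponds to |+z⟩. Its amplitude in |ψ⟩ is -1/√3.
P = |-1|² / 3 = 1/3.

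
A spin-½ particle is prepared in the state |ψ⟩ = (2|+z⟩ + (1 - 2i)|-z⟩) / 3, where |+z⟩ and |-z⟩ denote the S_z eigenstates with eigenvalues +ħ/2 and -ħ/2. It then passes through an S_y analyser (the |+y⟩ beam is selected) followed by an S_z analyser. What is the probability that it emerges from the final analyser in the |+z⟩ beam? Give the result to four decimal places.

0.0278

First analyser (S_y): P(|+y⟩) = |⟨+y|ψ⟩|² = 1/18.
After stage 1 the state is |+y⟩; P(|+z⟩) = |⟨+z|+y⟩|² = 1/2.
Joint probability = 1/18 × 1/2 = 0.0278.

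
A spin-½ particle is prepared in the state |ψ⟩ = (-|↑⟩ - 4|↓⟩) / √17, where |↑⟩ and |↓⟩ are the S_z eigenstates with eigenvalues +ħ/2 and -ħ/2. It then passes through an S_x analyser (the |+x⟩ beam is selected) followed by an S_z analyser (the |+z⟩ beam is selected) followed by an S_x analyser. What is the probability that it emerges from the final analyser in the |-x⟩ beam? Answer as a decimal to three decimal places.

0.184

First analyser (S_x): P(|+x⟩) = |⟨+x|ψ⟩|² = 25/34.
After stage 1 the state is |+x⟩; P(|+z⟩) = |⟨+z|+x⟩|² = 1/2.
After stage 2 the state is |+z⟩; P(|-x⟩) = |⟨-x|+z⟩|² = 1/2.
Joint probability = 25/34 × 1/2 × 1/2 = 0.184.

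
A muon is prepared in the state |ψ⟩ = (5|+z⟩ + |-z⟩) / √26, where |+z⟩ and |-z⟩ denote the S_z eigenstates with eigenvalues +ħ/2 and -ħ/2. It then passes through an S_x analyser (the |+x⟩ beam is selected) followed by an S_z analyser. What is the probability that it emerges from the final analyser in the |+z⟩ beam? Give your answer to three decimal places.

First analyser (S_x): P(|+x⟩) = |⟨+x|ψ⟩|² = 36/52.
After stage 1 the state is |+x⟩; P(|+z⟩) = |⟨+z|+x⟩|² = 1/2.
Joint probability = 36/52 × 1/2 = 0.346.

0.346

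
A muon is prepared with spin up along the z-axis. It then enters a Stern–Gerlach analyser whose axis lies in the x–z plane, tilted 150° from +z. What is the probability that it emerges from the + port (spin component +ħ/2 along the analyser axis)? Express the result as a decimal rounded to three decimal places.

For spin-½, the probability of finding spin-up along an axis at angle θ to the initial spin direction is cos²(θ/2); spin-down is sin²(θ/2).
θ = 150°, so P = cos²(75°) ≈ 0.067.

0.067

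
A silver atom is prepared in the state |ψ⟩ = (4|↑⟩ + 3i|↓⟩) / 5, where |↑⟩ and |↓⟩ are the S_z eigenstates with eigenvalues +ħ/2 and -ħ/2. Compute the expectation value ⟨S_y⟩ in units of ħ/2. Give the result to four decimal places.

0.9600

⟨σ_y⟩ = 2 Im(a* b)/(|a|²+|b|²) with a = 4, b = 3i.
a* b = 12i, so ⟨σ_y⟩ = 24/25.
⟨S_y⟩ = (ħ/2)·⟨σ_y⟩.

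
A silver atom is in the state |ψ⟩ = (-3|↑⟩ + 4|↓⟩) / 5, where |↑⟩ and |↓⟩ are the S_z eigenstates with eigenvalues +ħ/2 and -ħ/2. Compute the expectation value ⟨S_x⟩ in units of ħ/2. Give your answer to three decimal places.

⟨σ_x⟩ = 2 Re(a* b)/(|a|²+|b|²) with a = -3, b = 4.
a* b = -12, so ⟨σ_x⟩ = -24/25.
⟨S_x⟩ = (ħ/2)·⟨σ_x⟩.

-0.960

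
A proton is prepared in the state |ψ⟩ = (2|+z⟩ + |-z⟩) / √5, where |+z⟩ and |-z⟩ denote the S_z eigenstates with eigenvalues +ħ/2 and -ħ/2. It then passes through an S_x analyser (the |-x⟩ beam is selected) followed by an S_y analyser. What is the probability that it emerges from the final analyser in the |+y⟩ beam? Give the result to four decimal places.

First analyser (S_x): P(|-x⟩) = |⟨-x|ψ⟩|² = 1/10.
After stage 1 the state is |-x⟩; P(|+y⟩) = |⟨+y|-x⟩|² = 1/2.
Joint probability = 1/10 × 1/2 = 0.0500.

0.0500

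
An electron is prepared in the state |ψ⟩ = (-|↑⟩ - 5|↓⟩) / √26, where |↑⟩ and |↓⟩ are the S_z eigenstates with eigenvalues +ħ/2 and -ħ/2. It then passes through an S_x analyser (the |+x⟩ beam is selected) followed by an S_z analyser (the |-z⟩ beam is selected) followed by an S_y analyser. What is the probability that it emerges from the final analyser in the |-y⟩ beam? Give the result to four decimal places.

First analyser (S_x): P(|+x⟩) = |⟨+x|ψ⟩|² = 36/52.
After stage 1 the state is |+x⟩; P(|-z⟩) = |⟨-z|+x⟩|² = 1/2.
After stage 2 the state is |-z⟩; P(|-y⟩) = |⟨-y|-z⟩|² = 1/2.
Joint probability = 36/52 × 1/2 × 1/2 = 0.1731.

0.1731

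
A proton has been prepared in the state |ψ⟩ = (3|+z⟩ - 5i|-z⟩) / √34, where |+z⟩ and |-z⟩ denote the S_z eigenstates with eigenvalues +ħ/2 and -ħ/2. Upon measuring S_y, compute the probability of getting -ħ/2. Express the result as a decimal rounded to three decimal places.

|-y⟩ = (|+z⟩ - i|-z⟩)/√2, so ⟨-y|ψ⟩ = (8) / (√2·√34).
P = |8|² / 68 = 64/68.

0.941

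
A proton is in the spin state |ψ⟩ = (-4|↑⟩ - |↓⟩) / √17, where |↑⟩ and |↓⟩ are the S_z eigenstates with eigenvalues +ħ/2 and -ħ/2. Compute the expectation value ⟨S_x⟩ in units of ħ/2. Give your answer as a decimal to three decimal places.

⟨σ_x⟩ = 2 Re(a* b)/(|a|²+|b|²) with a = -4, b = -1.
a* b = 4, so ⟨σ_x⟩ = 8/17.
⟨S_x⟩ = (ħ/2)·⟨σ_x⟩.

0.471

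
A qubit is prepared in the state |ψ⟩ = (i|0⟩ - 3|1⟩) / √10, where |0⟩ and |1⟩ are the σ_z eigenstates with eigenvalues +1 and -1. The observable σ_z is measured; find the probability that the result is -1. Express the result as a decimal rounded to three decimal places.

0.900

The -1 outcome corresponds to |1⟩. Its amplitude in |ψ⟩ is -3/√10.
P = |-3|² / 10 = 9/10.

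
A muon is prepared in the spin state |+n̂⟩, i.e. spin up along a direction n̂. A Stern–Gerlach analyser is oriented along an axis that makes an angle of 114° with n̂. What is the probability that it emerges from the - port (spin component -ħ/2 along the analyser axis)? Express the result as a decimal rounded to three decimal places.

0.703

For spin-½, the probability of finding spin-up along an axis at angle θ to the initial spin direction is cos²(θ/2); spin-down is sin²(θ/2).
θ = 114°, so P = sin²(57°) ≈ 0.703.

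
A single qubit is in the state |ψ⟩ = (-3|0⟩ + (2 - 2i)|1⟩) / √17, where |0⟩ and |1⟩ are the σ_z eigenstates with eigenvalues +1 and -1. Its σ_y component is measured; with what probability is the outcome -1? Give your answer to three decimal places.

0.147

|-y⟩ = (|0⟩ - i|1⟩)/√2, so ⟨-y|ψ⟩ = (-1 + 2i) / (√2·√17).
P = |-1 + 2i|² / 34 = 5/34.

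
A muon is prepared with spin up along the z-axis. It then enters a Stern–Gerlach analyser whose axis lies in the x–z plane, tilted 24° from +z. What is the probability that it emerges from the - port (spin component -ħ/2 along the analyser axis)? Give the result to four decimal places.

For spin-½, the probability of finding spin-up along an axis at angle θ to the initial spin direction is cos²(θ/2); spin-down is sin²(θ/2).
θ = 24°, so P = sin²(12°) ≈ 0.0432.

0.0432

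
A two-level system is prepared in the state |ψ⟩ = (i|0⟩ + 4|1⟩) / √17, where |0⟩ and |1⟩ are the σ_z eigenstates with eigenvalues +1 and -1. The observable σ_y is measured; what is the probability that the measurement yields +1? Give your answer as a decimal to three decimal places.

|+y⟩ = (|0⟩ + i|1⟩)/√2, so ⟨+y|ψ⟩ = (-3i) / (√2·√17).
P = |-3i|² / 34 = 9/34.

0.265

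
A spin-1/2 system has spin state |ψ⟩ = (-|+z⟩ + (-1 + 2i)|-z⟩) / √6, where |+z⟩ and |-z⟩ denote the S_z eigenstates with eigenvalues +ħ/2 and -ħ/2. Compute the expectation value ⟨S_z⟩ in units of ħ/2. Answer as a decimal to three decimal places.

-0.667

⟨σ_z⟩ = |a|² - |b|² divided by |a|²+|b|², with a, b the |+z⟩, |-z⟩ amplitudes.
= (1 - 5)/6 = -4/6.
⟨S_z⟩ = (ħ/2)·⟨σ_z⟩.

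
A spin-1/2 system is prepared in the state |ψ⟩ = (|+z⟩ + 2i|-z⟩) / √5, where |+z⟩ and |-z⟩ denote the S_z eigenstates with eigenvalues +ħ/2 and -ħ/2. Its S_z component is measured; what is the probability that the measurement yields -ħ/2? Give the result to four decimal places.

0.8000

The -ħ/2 outcome corresponds to |-z⟩. Its amplitude in |ψ⟩ is 2i/√5.
P = |2i|² / 5 = 4/5.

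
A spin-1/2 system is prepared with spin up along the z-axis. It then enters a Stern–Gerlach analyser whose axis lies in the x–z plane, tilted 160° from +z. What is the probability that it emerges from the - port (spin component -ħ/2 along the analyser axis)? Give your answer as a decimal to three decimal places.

0.970

For spin-½, the probability of finding spin-up along an axis at angle θ to the initial spin direction is cos²(θ/2); spin-down is sin²(θ/2).
θ = 160°, so P = sin²(80°) ≈ 0.970.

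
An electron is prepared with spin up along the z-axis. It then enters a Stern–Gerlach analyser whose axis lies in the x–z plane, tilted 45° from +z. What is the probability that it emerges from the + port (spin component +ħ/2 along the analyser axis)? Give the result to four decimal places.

For spin-½, the probability of finding spin-up along an axis at angle θ to the initial spin direction is cos²(θ/2); spin-down is sin²(θ/2).
θ = 45°, so P = cos²(22.5°) ≈ 0.8536.

0.8536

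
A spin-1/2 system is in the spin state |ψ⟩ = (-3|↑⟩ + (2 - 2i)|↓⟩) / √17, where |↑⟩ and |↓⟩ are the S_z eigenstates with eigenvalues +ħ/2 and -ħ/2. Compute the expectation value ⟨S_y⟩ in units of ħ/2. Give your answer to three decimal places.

⟨σ_y⟩ = 2 Im(a* b)/(|a|²+|b|²) with a = -3, b = (2 - 2i).
a* b = (-6 + 6i), so ⟨σ_y⟩ = 12/17.
⟨S_y⟩ = (ħ/2)·⟨σ_y⟩.

0.706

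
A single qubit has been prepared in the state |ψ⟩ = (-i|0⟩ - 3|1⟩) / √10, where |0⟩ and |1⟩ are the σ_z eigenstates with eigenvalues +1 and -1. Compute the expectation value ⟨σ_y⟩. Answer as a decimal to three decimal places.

-0.600

⟨σ_y⟩ = 2 Im(a* b)/(|a|²+|b|²) with a = -i, b = -3.
a* b = -3i, so ⟨σ_y⟩ = -6/10.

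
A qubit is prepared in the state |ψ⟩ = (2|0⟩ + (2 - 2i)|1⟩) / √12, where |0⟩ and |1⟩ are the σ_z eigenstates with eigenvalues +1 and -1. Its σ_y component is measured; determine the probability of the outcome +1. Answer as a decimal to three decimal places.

|+y⟩ = (|0⟩ + i|1⟩)/√2, so ⟨+y|ψ⟩ = (-2i) / (√2·√12).
P = |-2i|² / 24 = 4/24.

0.167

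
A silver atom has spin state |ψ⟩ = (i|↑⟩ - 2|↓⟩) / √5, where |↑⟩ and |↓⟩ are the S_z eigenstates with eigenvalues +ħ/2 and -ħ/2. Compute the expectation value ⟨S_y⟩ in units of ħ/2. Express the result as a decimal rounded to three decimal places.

0.800

⟨σ_y⟩ = 2 Im(a* b)/(|a|²+|b|²) with a = i, b = -2.
a* b = 2i, so ⟨σ_y⟩ = 4/5.
⟨S_y⟩ = (ħ/2)·⟨σ_y⟩.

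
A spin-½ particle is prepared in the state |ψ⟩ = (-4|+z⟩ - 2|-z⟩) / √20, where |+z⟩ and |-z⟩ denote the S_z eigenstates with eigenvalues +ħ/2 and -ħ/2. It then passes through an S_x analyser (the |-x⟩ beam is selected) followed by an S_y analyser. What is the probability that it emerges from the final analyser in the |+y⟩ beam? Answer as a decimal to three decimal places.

First analyser (S_x): P(|-x⟩) = |⟨-x|ψ⟩|² = 4/40.
After stage 1 the state is |-x⟩; P(|+y⟩) = |⟨+y|-x⟩|² = 1/2.
Joint probability = 4/40 × 1/2 = 0.050.

0.050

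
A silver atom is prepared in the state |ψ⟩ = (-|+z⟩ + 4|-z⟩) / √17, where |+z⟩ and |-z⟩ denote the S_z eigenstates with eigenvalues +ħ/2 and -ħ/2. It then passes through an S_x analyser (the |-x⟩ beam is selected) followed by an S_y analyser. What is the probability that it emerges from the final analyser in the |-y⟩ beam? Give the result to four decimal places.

0.3676

First analyser (S_x): P(|-x⟩) = |⟨-x|ψ⟩|² = 25/34.
After stage 1 the state is |-x⟩; P(|-y⟩) = |⟨-y|-x⟩|² = 1/2.
Joint probability = 25/34 × 1/2 = 0.3676.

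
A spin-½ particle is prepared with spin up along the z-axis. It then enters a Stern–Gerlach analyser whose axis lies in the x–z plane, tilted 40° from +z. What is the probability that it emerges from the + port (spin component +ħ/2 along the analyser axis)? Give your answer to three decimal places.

0.883

For spin-½, the probability of finding spin-up along an axis at angle θ to the initial spin direction is cos²(θ/2); spin-down is sin²(θ/2).
θ = 40°, so P = cos²(20°) ≈ 0.883.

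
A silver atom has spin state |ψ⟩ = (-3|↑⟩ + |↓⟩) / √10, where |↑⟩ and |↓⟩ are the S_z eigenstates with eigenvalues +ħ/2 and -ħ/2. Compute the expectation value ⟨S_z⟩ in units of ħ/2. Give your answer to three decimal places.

⟨σ_z⟩ = |a|² - |b|² divided by |a|²+|b|², with a, b the |↑⟩, |↓⟩ amplitudes.
= (9 - 1)/10 = 8/10.
⟨S_z⟩ = (ħ/2)·⟨σ_z⟩.

0.800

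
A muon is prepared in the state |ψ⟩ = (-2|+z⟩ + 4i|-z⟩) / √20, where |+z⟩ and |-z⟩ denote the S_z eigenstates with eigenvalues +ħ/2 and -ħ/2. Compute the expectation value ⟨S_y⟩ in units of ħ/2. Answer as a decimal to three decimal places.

⟨σ_y⟩ = 2 Im(a* b)/(|a|²+|b|²) with a = -2, b = 4i.
a* b = -8i, so ⟨σ_y⟩ = -16/20.
⟨S_y⟩ = (ħ/2)·⟨σ_y⟩.

-0.800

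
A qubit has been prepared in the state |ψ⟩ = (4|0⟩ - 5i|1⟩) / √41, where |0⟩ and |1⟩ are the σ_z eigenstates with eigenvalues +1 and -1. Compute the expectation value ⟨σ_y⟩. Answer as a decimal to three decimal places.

⟨σ_y⟩ = 2 Im(a* b)/(|a|²+|b|²) with a = 4, b = -5i.
a* b = -20i, so ⟨σ_y⟩ = -40/41.

-0.976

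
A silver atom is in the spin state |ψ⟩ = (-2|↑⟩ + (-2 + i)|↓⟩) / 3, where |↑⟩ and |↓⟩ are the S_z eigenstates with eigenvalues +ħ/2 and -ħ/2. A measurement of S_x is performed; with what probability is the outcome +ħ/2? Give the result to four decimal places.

|+x⟩ = (|↑⟩ + |↓⟩)/√2, so ⟨+x|ψ⟩ = (-4 + i) / (√2·3).
P = |-4 + i|² / 18 = 17/18.

0.9444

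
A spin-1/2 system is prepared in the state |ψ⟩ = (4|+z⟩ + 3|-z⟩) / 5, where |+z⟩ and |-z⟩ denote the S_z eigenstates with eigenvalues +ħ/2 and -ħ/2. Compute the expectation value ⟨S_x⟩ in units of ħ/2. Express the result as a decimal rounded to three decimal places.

0.960

⟨σ_x⟩ = 2 Re(a* b)/(|a|²+|b|²) with a = 4, b = 3.
a* b = 12, so ⟨σ_x⟩ = 24/25.
⟨S_x⟩ = (ħ/2)·⟨σ_x⟩.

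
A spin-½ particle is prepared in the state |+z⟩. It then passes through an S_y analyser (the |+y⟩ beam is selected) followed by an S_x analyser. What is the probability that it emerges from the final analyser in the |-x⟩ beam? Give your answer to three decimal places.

0.250

First analyser (S_y): from |+z⟩, P(|+y⟩) = 1/2.
After stage 1 the state is |+y⟩; P(|-x⟩) = |⟨-x|+y⟩|² = 1/2.
Joint probability = 1/2 × 1/2 = 0.250.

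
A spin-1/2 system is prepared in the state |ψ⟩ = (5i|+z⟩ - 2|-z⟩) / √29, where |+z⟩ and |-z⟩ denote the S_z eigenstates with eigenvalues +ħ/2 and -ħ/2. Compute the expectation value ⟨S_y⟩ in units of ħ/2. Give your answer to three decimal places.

0.690

⟨σ_y⟩ = 2 Im(a* b)/(|a|²+|b|²) with a = 5i, b = -2.
a* b = 10i, so ⟨σ_y⟩ = 20/29.
⟨S_y⟩ = (ħ/2)·⟨σ_y⟩.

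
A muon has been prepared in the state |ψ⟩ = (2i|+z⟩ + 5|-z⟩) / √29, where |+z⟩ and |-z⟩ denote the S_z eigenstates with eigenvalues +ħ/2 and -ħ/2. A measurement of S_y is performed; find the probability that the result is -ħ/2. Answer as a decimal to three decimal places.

0.845

|-y⟩ = (|+z⟩ - i|-z⟩)/√2, so ⟨-y|ψ⟩ = (7i) / (√2·√29).
P = |7i|² / 58 = 49/58.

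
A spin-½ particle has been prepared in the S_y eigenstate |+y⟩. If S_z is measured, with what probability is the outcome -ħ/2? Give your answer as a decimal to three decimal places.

0.500

In the S_z basis, |+y⟩ = (|+z⟩ + i|-z⟩)/√2 and |-z⟩ = |-z⟩.
|⟨-z|+y⟩|² = 1/2.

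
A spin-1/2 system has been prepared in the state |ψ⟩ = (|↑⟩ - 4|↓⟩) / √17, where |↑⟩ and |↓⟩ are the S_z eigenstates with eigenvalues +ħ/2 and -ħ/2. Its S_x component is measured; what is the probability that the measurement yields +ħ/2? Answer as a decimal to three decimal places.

|+x⟩ = (|↑⟩ + |↓⟩)/√2, so ⟨+x|ψ⟩ = (-3) / (√2·√17).
P = |-3|² / 34 = 9/34.

0.265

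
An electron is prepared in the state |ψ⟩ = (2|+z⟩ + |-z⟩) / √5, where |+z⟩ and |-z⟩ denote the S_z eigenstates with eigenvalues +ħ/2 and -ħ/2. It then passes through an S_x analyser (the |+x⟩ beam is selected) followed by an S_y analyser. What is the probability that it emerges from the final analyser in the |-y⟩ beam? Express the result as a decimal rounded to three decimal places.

0.450

First analyser (S_x): P(|+x⟩) = |⟨+x|ψ⟩|² = 9/10.
After stage 1 the state is |+x⟩; P(|-y⟩) = |⟨-y|+x⟩|² = 1/2.
Joint probability = 9/10 × 1/2 = 0.450.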